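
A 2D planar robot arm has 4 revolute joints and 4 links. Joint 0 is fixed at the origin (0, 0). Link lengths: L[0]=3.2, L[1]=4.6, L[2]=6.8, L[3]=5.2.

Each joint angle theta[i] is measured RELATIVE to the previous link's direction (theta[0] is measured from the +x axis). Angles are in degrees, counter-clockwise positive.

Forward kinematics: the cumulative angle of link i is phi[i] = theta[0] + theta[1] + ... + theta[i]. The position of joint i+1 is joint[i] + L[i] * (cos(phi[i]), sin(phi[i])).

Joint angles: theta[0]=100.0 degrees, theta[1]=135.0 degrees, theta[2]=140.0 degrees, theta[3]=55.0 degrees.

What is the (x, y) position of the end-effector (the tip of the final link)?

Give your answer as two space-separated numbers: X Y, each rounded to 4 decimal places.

Answer: 5.1527 6.0297

Derivation:
joint[0] = (0.0000, 0.0000)  (base)
link 0: phi[0] = 100 = 100 deg
  cos(100 deg) = -0.1736, sin(100 deg) = 0.9848
  joint[1] = (0.0000, 0.0000) + 3.2 * (-0.1736, 0.9848) = (0.0000 + -0.5557, 0.0000 + 3.1514) = (-0.5557, 3.1514)
link 1: phi[1] = 100 + 135 = 235 deg
  cos(235 deg) = -0.5736, sin(235 deg) = -0.8192
  joint[2] = (-0.5557, 3.1514) + 4.6 * (-0.5736, -0.8192) = (-0.5557 + -2.6385, 3.1514 + -3.7681) = (-3.1941, -0.6167)
link 2: phi[2] = 100 + 135 + 140 = 375 deg
  cos(375 deg) = 0.9659, sin(375 deg) = 0.2588
  joint[3] = (-3.1941, -0.6167) + 6.8 * (0.9659, 0.2588) = (-3.1941 + 6.5683, -0.6167 + 1.7600) = (3.3742, 1.1433)
link 3: phi[3] = 100 + 135 + 140 + 55 = 430 deg
  cos(430 deg) = 0.3420, sin(430 deg) = 0.9397
  joint[4] = (3.3742, 1.1433) + 5.2 * (0.3420, 0.9397) = (3.3742 + 1.7785, 1.1433 + 4.8864) = (5.1527, 6.0297)
End effector: (5.1527, 6.0297)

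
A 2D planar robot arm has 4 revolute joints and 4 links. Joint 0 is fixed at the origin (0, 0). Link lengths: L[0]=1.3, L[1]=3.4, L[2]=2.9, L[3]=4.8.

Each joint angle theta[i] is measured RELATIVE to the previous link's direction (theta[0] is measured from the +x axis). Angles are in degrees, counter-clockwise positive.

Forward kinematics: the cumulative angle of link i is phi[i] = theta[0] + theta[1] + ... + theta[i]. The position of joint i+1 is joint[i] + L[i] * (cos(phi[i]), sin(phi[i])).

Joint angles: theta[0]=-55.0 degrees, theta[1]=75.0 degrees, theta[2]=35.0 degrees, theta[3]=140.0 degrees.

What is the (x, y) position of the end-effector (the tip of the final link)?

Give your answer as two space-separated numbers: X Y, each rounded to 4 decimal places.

joint[0] = (0.0000, 0.0000)  (base)
link 0: phi[0] = -55 = -55 deg
  cos(-55 deg) = 0.5736, sin(-55 deg) = -0.8192
  joint[1] = (0.0000, 0.0000) + 1.3 * (0.5736, -0.8192) = (0.0000 + 0.7456, 0.0000 + -1.0649) = (0.7456, -1.0649)
link 1: phi[1] = -55 + 75 = 20 deg
  cos(20 deg) = 0.9397, sin(20 deg) = 0.3420
  joint[2] = (0.7456, -1.0649) + 3.4 * (0.9397, 0.3420) = (0.7456 + 3.1950, -1.0649 + 1.1629) = (3.9406, 0.0980)
link 2: phi[2] = -55 + 75 + 35 = 55 deg
  cos(55 deg) = 0.5736, sin(55 deg) = 0.8192
  joint[3] = (3.9406, 0.0980) + 2.9 * (0.5736, 0.8192) = (3.9406 + 1.6634, 0.0980 + 2.3755) = (5.6040, 2.4735)
link 3: phi[3] = -55 + 75 + 35 + 140 = 195 deg
  cos(195 deg) = -0.9659, sin(195 deg) = -0.2588
  joint[4] = (5.6040, 2.4735) + 4.8 * (-0.9659, -0.2588) = (5.6040 + -4.6364, 2.4735 + -1.2423) = (0.9675, 1.2312)
End effector: (0.9675, 1.2312)

Answer: 0.9675 1.2312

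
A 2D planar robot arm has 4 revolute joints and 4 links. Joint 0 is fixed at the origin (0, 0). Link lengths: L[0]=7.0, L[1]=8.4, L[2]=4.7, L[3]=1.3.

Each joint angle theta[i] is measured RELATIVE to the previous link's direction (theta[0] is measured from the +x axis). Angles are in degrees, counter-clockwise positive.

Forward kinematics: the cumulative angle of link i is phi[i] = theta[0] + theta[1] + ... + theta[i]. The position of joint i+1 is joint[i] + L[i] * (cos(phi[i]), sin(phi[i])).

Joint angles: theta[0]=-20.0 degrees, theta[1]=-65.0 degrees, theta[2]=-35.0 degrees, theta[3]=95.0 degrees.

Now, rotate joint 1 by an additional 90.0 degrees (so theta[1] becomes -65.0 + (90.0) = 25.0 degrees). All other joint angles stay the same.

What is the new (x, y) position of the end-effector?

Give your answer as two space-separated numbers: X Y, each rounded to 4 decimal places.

Answer: 19.5656 -2.8338

Derivation:
joint[0] = (0.0000, 0.0000)  (base)
link 0: phi[0] = -20 = -20 deg
  cos(-20 deg) = 0.9397, sin(-20 deg) = -0.3420
  joint[1] = (0.0000, 0.0000) + 7 * (0.9397, -0.3420) = (0.0000 + 6.5778, 0.0000 + -2.3941) = (6.5778, -2.3941)
link 1: phi[1] = -20 + 25 = 5 deg
  cos(5 deg) = 0.9962, sin(5 deg) = 0.0872
  joint[2] = (6.5778, -2.3941) + 8.4 * (0.9962, 0.0872) = (6.5778 + 8.3680, -2.3941 + 0.7321) = (14.9459, -1.6620)
link 2: phi[2] = -20 + 25 + -35 = -30 deg
  cos(-30 deg) = 0.8660, sin(-30 deg) = -0.5000
  joint[3] = (14.9459, -1.6620) + 4.7 * (0.8660, -0.5000) = (14.9459 + 4.0703, -1.6620 + -2.3500) = (19.0162, -4.0120)
link 3: phi[3] = -20 + 25 + -35 + 95 = 65 deg
  cos(65 deg) = 0.4226, sin(65 deg) = 0.9063
  joint[4] = (19.0162, -4.0120) + 1.3 * (0.4226, 0.9063) = (19.0162 + 0.5494, -4.0120 + 1.1782) = (19.5656, -2.8338)
End effector: (19.5656, -2.8338)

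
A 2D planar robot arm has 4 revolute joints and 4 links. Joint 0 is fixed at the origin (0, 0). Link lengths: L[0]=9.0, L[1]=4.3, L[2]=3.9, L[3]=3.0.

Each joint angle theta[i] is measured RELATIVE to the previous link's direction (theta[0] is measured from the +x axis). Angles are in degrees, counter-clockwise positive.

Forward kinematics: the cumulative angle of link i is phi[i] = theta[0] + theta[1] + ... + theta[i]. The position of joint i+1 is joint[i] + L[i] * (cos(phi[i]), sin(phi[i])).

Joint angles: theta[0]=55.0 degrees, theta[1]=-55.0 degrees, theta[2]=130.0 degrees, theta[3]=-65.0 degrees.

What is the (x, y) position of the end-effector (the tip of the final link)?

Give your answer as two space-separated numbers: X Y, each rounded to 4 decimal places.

joint[0] = (0.0000, 0.0000)  (base)
link 0: phi[0] = 55 = 55 deg
  cos(55 deg) = 0.5736, sin(55 deg) = 0.8192
  joint[1] = (0.0000, 0.0000) + 9 * (0.5736, 0.8192) = (0.0000 + 5.1622, 0.0000 + 7.3724) = (5.1622, 7.3724)
link 1: phi[1] = 55 + -55 = 0 deg
  cos(0 deg) = 1.0000, sin(0 deg) = 0.0000
  joint[2] = (5.1622, 7.3724) + 4.3 * (1.0000, 0.0000) = (5.1622 + 4.3000, 7.3724 + 0.0000) = (9.4622, 7.3724)
link 2: phi[2] = 55 + -55 + 130 = 130 deg
  cos(130 deg) = -0.6428, sin(130 deg) = 0.7660
  joint[3] = (9.4622, 7.3724) + 3.9 * (-0.6428, 0.7660) = (9.4622 + -2.5069, 7.3724 + 2.9876) = (6.9553, 10.3599)
link 3: phi[3] = 55 + -55 + 130 + -65 = 65 deg
  cos(65 deg) = 0.4226, sin(65 deg) = 0.9063
  joint[4] = (6.9553, 10.3599) + 3 * (0.4226, 0.9063) = (6.9553 + 1.2679, 10.3599 + 2.7189) = (8.2232, 13.0789)
End effector: (8.2232, 13.0789)

Answer: 8.2232 13.0789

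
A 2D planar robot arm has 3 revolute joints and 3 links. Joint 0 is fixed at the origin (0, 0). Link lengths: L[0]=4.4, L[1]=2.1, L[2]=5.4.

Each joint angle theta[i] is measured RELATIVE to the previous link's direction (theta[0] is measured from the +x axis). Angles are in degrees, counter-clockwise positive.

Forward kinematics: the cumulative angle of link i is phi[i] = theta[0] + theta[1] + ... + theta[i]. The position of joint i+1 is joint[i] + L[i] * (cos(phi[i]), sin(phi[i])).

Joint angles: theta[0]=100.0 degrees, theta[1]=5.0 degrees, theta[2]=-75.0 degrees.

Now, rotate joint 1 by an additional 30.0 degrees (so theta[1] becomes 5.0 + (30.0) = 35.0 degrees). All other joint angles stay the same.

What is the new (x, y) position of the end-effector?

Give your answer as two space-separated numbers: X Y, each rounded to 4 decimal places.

Answer: 0.4510 10.4946

Derivation:
joint[0] = (0.0000, 0.0000)  (base)
link 0: phi[0] = 100 = 100 deg
  cos(100 deg) = -0.1736, sin(100 deg) = 0.9848
  joint[1] = (0.0000, 0.0000) + 4.4 * (-0.1736, 0.9848) = (0.0000 + -0.7641, 0.0000 + 4.3332) = (-0.7641, 4.3332)
link 1: phi[1] = 100 + 35 = 135 deg
  cos(135 deg) = -0.7071, sin(135 deg) = 0.7071
  joint[2] = (-0.7641, 4.3332) + 2.1 * (-0.7071, 0.7071) = (-0.7641 + -1.4849, 4.3332 + 1.4849) = (-2.2490, 5.8181)
link 2: phi[2] = 100 + 35 + -75 = 60 deg
  cos(60 deg) = 0.5000, sin(60 deg) = 0.8660
  joint[3] = (-2.2490, 5.8181) + 5.4 * (0.5000, 0.8660) = (-2.2490 + 2.7000, 5.8181 + 4.6765) = (0.4510, 10.4946)
End effector: (0.4510, 10.4946)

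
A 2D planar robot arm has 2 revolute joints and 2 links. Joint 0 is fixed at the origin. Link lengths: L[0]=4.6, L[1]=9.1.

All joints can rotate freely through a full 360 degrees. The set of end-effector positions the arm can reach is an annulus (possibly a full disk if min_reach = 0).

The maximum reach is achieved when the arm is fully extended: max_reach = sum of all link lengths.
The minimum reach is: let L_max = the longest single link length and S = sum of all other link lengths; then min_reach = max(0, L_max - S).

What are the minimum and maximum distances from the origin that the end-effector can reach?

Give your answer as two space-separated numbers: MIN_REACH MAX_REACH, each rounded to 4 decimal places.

Answer: 4.5000 13.7000

Derivation:
Link lengths: [4.6, 9.1]
max_reach = 4.6 + 9.1 = 13.7
L_max = max([4.6, 9.1]) = 9.1
S (sum of others) = 13.7 - 9.1 = 4.6
min_reach = max(0, 9.1 - 4.6) = max(0, 4.5) = 4.5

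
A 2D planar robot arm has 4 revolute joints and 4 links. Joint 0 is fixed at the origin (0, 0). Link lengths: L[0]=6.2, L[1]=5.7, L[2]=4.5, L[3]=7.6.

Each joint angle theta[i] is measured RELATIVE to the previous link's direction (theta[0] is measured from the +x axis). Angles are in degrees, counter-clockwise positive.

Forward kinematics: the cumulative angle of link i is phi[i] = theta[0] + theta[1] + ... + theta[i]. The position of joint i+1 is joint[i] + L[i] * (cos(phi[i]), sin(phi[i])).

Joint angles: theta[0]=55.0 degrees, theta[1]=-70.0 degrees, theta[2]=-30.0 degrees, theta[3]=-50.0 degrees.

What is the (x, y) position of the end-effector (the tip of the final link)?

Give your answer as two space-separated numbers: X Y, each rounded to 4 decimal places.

Answer: 11.5815 -7.1496

Derivation:
joint[0] = (0.0000, 0.0000)  (base)
link 0: phi[0] = 55 = 55 deg
  cos(55 deg) = 0.5736, sin(55 deg) = 0.8192
  joint[1] = (0.0000, 0.0000) + 6.2 * (0.5736, 0.8192) = (0.0000 + 3.5562, 0.0000 + 5.0787) = (3.5562, 5.0787)
link 1: phi[1] = 55 + -70 = -15 deg
  cos(-15 deg) = 0.9659, sin(-15 deg) = -0.2588
  joint[2] = (3.5562, 5.0787) + 5.7 * (0.9659, -0.2588) = (3.5562 + 5.5058, 5.0787 + -1.4753) = (9.0620, 3.6035)
link 2: phi[2] = 55 + -70 + -30 = -45 deg
  cos(-45 deg) = 0.7071, sin(-45 deg) = -0.7071
  joint[3] = (9.0620, 3.6035) + 4.5 * (0.7071, -0.7071) = (9.0620 + 3.1820, 3.6035 + -3.1820) = (12.2439, 0.4215)
link 3: phi[3] = 55 + -70 + -30 + -50 = -95 deg
  cos(-95 deg) = -0.0872, sin(-95 deg) = -0.9962
  joint[4] = (12.2439, 0.4215) + 7.6 * (-0.0872, -0.9962) = (12.2439 + -0.6624, 0.4215 + -7.5711) = (11.5815, -7.1496)
End effector: (11.5815, -7.1496)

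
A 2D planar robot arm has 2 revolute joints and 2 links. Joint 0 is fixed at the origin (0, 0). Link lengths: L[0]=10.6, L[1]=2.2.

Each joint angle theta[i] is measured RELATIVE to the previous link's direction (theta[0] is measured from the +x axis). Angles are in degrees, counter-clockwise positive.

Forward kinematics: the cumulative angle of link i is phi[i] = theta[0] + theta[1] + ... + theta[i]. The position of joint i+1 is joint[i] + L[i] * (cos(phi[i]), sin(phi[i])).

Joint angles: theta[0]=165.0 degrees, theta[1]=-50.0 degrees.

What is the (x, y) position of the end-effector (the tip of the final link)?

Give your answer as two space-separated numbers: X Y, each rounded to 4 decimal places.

joint[0] = (0.0000, 0.0000)  (base)
link 0: phi[0] = 165 = 165 deg
  cos(165 deg) = -0.9659, sin(165 deg) = 0.2588
  joint[1] = (0.0000, 0.0000) + 10.6 * (-0.9659, 0.2588) = (0.0000 + -10.2388, 0.0000 + 2.7435) = (-10.2388, 2.7435)
link 1: phi[1] = 165 + -50 = 115 deg
  cos(115 deg) = -0.4226, sin(115 deg) = 0.9063
  joint[2] = (-10.2388, 2.7435) + 2.2 * (-0.4226, 0.9063) = (-10.2388 + -0.9298, 2.7435 + 1.9939) = (-11.1686, 4.7374)
End effector: (-11.1686, 4.7374)

Answer: -11.1686 4.7374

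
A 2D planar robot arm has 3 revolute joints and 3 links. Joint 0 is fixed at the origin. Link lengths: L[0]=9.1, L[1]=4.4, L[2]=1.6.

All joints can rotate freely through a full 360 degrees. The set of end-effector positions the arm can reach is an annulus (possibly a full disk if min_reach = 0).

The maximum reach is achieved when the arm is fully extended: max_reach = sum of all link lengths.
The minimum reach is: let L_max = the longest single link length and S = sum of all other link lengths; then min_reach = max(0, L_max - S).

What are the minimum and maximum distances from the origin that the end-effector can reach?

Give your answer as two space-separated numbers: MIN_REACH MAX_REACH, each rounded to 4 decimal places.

Answer: 3.1000 15.1000

Derivation:
Link lengths: [9.1, 4.4, 1.6]
max_reach = 9.1 + 4.4 + 1.6 = 15.1
L_max = max([9.1, 4.4, 1.6]) = 9.1
S (sum of others) = 15.1 - 9.1 = 6
min_reach = max(0, 9.1 - 6) = max(0, 3.1) = 3.1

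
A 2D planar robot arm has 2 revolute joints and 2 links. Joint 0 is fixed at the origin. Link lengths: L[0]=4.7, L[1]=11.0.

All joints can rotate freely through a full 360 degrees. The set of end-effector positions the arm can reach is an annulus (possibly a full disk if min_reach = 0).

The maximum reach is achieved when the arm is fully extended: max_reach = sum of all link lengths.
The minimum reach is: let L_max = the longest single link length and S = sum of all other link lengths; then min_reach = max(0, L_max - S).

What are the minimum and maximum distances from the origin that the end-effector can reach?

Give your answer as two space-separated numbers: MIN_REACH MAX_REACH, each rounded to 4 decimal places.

Answer: 6.3000 15.7000

Derivation:
Link lengths: [4.7, 11.0]
max_reach = 4.7 + 11 = 15.7
L_max = max([4.7, 11.0]) = 11
S (sum of others) = 15.7 - 11 = 4.7
min_reach = max(0, 11 - 4.7) = max(0, 6.3) = 6.3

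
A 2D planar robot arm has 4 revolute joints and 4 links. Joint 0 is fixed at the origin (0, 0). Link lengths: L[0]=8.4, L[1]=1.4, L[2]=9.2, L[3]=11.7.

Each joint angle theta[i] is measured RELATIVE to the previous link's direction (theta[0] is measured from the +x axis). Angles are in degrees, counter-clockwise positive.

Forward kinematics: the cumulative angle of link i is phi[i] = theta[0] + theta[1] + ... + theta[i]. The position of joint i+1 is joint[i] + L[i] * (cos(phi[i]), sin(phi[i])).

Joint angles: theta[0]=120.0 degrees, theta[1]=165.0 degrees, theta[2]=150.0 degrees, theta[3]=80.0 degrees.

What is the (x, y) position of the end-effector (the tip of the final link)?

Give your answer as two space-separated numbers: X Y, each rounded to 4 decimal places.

joint[0] = (0.0000, 0.0000)  (base)
link 0: phi[0] = 120 = 120 deg
  cos(120 deg) = -0.5000, sin(120 deg) = 0.8660
  joint[1] = (0.0000, 0.0000) + 8.4 * (-0.5000, 0.8660) = (0.0000 + -4.2000, 0.0000 + 7.2746) = (-4.2000, 7.2746)
link 1: phi[1] = 120 + 165 = 285 deg
  cos(285 deg) = 0.2588, sin(285 deg) = -0.9659
  joint[2] = (-4.2000, 7.2746) + 1.4 * (0.2588, -0.9659) = (-4.2000 + 0.3623, 7.2746 + -1.3523) = (-3.8377, 5.9223)
link 2: phi[2] = 120 + 165 + 150 = 435 deg
  cos(435 deg) = 0.2588, sin(435 deg) = 0.9659
  joint[3] = (-3.8377, 5.9223) + 9.2 * (0.2588, 0.9659) = (-3.8377 + 2.3811, 5.9223 + 8.8865) = (-1.4565, 14.8088)
link 3: phi[3] = 120 + 165 + 150 + 80 = 515 deg
  cos(515 deg) = -0.9063, sin(515 deg) = 0.4226
  joint[4] = (-1.4565, 14.8088) + 11.7 * (-0.9063, 0.4226) = (-1.4565 + -10.6038, 14.8088 + 4.9446) = (-12.0603, 19.7535)
End effector: (-12.0603, 19.7535)

Answer: -12.0603 19.7535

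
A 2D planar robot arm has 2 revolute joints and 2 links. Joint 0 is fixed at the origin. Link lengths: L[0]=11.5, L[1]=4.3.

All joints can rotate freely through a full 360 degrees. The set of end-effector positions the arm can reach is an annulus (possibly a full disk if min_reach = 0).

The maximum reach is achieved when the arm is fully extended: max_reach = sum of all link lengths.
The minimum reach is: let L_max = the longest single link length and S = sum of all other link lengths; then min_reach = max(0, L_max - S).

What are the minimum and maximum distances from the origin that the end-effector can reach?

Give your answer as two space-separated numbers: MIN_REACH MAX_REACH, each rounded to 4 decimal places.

Link lengths: [11.5, 4.3]
max_reach = 11.5 + 4.3 = 15.8
L_max = max([11.5, 4.3]) = 11.5
S (sum of others) = 15.8 - 11.5 = 4.3
min_reach = max(0, 11.5 - 4.3) = max(0, 7.2) = 7.2

Answer: 7.2000 15.8000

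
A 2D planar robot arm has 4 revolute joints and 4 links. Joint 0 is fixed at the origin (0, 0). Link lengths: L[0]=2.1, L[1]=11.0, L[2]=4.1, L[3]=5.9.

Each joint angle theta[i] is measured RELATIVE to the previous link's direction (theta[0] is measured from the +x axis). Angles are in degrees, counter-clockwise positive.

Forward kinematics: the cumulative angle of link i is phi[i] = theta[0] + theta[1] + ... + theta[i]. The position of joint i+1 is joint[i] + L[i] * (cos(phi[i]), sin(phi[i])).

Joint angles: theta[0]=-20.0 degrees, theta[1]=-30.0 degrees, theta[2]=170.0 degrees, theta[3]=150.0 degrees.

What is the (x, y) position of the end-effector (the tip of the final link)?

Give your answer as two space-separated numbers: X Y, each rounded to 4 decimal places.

Answer: 6.9940 -11.4940

Derivation:
joint[0] = (0.0000, 0.0000)  (base)
link 0: phi[0] = -20 = -20 deg
  cos(-20 deg) = 0.9397, sin(-20 deg) = -0.3420
  joint[1] = (0.0000, 0.0000) + 2.1 * (0.9397, -0.3420) = (0.0000 + 1.9734, 0.0000 + -0.7182) = (1.9734, -0.7182)
link 1: phi[1] = -20 + -30 = -50 deg
  cos(-50 deg) = 0.6428, sin(-50 deg) = -0.7660
  joint[2] = (1.9734, -0.7182) + 11 * (0.6428, -0.7660) = (1.9734 + 7.0707, -0.7182 + -8.4265) = (9.0440, -9.1447)
link 2: phi[2] = -20 + -30 + 170 = 120 deg
  cos(120 deg) = -0.5000, sin(120 deg) = 0.8660
  joint[3] = (9.0440, -9.1447) + 4.1 * (-0.5000, 0.8660) = (9.0440 + -2.0500, -9.1447 + 3.5507) = (6.9940, -5.5940)
link 3: phi[3] = -20 + -30 + 170 + 150 = 270 deg
  cos(270 deg) = -0.0000, sin(270 deg) = -1.0000
  joint[4] = (6.9940, -5.5940) + 5.9 * (-0.0000, -1.0000) = (6.9940 + -0.0000, -5.5940 + -5.9000) = (6.9940, -11.4940)
End effector: (6.9940, -11.4940)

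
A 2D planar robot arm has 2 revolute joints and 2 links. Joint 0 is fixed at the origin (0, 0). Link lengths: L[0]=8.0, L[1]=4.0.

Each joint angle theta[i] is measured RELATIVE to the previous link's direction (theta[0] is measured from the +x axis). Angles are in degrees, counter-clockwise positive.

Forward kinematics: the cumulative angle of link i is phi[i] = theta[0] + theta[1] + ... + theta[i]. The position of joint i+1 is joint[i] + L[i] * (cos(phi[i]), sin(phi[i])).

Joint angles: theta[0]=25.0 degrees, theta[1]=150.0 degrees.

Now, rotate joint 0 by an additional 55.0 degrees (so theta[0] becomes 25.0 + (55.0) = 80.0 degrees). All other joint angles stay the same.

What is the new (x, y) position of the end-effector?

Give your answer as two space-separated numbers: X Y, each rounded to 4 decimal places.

Answer: -1.1820 4.8143

Derivation:
joint[0] = (0.0000, 0.0000)  (base)
link 0: phi[0] = 80 = 80 deg
  cos(80 deg) = 0.1736, sin(80 deg) = 0.9848
  joint[1] = (0.0000, 0.0000) + 8 * (0.1736, 0.9848) = (0.0000 + 1.3892, 0.0000 + 7.8785) = (1.3892, 7.8785)
link 1: phi[1] = 80 + 150 = 230 deg
  cos(230 deg) = -0.6428, sin(230 deg) = -0.7660
  joint[2] = (1.3892, 7.8785) + 4 * (-0.6428, -0.7660) = (1.3892 + -2.5712, 7.8785 + -3.0642) = (-1.1820, 4.8143)
End effector: (-1.1820, 4.8143)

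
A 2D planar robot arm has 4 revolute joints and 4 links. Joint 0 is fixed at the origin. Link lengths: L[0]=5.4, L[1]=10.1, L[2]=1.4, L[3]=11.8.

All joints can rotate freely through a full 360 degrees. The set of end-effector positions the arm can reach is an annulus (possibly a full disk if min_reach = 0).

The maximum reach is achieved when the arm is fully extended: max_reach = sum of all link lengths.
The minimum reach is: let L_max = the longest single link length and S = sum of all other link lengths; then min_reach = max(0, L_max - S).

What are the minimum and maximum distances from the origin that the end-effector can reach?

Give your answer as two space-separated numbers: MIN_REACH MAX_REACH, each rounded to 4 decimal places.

Link lengths: [5.4, 10.1, 1.4, 11.8]
max_reach = 5.4 + 10.1 + 1.4 + 11.8 = 28.7
L_max = max([5.4, 10.1, 1.4, 11.8]) = 11.8
S (sum of others) = 28.7 - 11.8 = 16.9
min_reach = max(0, 11.8 - 16.9) = max(0, -5.1) = 0

Answer: 0.0000 28.7000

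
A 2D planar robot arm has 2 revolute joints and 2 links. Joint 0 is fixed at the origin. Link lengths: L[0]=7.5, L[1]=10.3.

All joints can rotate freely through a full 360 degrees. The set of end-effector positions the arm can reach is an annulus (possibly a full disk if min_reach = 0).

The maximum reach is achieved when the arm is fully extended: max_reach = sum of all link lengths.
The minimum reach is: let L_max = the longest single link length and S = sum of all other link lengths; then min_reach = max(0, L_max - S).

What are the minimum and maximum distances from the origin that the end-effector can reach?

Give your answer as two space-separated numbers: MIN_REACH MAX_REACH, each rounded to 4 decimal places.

Link lengths: [7.5, 10.3]
max_reach = 7.5 + 10.3 = 17.8
L_max = max([7.5, 10.3]) = 10.3
S (sum of others) = 17.8 - 10.3 = 7.5
min_reach = max(0, 10.3 - 7.5) = max(0, 2.8) = 2.8

Answer: 2.8000 17.8000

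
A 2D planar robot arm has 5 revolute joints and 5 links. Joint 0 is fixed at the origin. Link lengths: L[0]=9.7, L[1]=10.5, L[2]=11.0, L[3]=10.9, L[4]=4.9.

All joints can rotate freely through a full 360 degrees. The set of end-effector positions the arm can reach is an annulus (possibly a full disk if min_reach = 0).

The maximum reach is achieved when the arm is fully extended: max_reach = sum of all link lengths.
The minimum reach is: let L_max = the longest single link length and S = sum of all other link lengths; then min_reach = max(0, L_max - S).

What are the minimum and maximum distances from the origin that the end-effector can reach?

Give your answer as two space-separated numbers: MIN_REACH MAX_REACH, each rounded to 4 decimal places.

Answer: 0.0000 47.0000

Derivation:
Link lengths: [9.7, 10.5, 11.0, 10.9, 4.9]
max_reach = 9.7 + 10.5 + 11 + 10.9 + 4.9 = 47
L_max = max([9.7, 10.5, 11.0, 10.9, 4.9]) = 11
S (sum of others) = 47 - 11 = 36
min_reach = max(0, 11 - 36) = max(0, -25) = 0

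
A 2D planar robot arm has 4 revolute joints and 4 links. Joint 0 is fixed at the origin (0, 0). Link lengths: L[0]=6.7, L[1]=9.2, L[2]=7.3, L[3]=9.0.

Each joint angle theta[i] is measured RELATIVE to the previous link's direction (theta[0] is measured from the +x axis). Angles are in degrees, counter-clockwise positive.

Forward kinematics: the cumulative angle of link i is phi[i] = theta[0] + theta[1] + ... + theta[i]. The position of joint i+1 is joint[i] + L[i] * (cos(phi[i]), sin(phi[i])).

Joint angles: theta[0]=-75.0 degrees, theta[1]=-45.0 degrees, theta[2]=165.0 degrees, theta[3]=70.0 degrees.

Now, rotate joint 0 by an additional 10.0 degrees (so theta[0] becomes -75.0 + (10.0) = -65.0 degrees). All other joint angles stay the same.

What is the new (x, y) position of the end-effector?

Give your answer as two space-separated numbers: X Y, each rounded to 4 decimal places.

Answer: -1.2901 -1.3653

Derivation:
joint[0] = (0.0000, 0.0000)  (base)
link 0: phi[0] = -65 = -65 deg
  cos(-65 deg) = 0.4226, sin(-65 deg) = -0.9063
  joint[1] = (0.0000, 0.0000) + 6.7 * (0.4226, -0.9063) = (0.0000 + 2.8315, 0.0000 + -6.0723) = (2.8315, -6.0723)
link 1: phi[1] = -65 + -45 = -110 deg
  cos(-110 deg) = -0.3420, sin(-110 deg) = -0.9397
  joint[2] = (2.8315, -6.0723) + 9.2 * (-0.3420, -0.9397) = (2.8315 + -3.1466, -6.0723 + -8.6452) = (-0.3150, -14.7174)
link 2: phi[2] = -65 + -45 + 165 = 55 deg
  cos(55 deg) = 0.5736, sin(55 deg) = 0.8192
  joint[3] = (-0.3150, -14.7174) + 7.3 * (0.5736, 0.8192) = (-0.3150 + 4.1871, -14.7174 + 5.9798) = (3.8721, -8.7376)
link 3: phi[3] = -65 + -45 + 165 + 70 = 125 deg
  cos(125 deg) = -0.5736, sin(125 deg) = 0.8192
  joint[4] = (3.8721, -8.7376) + 9 * (-0.5736, 0.8192) = (3.8721 + -5.1622, -8.7376 + 7.3724) = (-1.2901, -1.3653)
End effector: (-1.2901, -1.3653)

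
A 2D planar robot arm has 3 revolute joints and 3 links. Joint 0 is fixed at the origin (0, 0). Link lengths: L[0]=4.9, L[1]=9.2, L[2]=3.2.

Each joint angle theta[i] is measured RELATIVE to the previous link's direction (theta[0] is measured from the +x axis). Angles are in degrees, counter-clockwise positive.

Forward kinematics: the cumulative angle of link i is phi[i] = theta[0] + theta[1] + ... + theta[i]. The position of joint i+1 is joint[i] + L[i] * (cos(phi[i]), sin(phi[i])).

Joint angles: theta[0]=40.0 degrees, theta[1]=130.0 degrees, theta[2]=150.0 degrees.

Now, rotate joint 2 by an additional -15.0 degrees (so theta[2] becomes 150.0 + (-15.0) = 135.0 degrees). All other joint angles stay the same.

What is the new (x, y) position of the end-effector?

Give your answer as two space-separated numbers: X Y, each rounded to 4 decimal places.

joint[0] = (0.0000, 0.0000)  (base)
link 0: phi[0] = 40 = 40 deg
  cos(40 deg) = 0.7660, sin(40 deg) = 0.6428
  joint[1] = (0.0000, 0.0000) + 4.9 * (0.7660, 0.6428) = (0.0000 + 3.7536, 0.0000 + 3.1497) = (3.7536, 3.1497)
link 1: phi[1] = 40 + 130 = 170 deg
  cos(170 deg) = -0.9848, sin(170 deg) = 0.1736
  joint[2] = (3.7536, 3.1497) + 9.2 * (-0.9848, 0.1736) = (3.7536 + -9.0602, 3.1497 + 1.5976) = (-5.3066, 4.7472)
link 2: phi[2] = 40 + 130 + 135 = 305 deg
  cos(305 deg) = 0.5736, sin(305 deg) = -0.8192
  joint[3] = (-5.3066, 4.7472) + 3.2 * (0.5736, -0.8192) = (-5.3066 + 1.8354, 4.7472 + -2.6213) = (-3.4712, 2.1259)
End effector: (-3.4712, 2.1259)

Answer: -3.4712 2.1259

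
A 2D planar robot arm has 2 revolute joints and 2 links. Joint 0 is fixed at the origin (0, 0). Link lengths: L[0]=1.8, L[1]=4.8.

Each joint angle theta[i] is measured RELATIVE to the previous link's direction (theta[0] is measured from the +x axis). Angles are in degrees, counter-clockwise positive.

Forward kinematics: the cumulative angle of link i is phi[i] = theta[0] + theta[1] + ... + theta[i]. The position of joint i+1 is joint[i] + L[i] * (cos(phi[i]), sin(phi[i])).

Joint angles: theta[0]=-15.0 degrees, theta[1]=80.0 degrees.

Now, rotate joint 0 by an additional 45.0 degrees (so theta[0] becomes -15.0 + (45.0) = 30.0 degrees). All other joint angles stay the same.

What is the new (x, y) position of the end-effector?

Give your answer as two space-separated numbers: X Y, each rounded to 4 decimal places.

Answer: -0.0829 5.4105

Derivation:
joint[0] = (0.0000, 0.0000)  (base)
link 0: phi[0] = 30 = 30 deg
  cos(30 deg) = 0.8660, sin(30 deg) = 0.5000
  joint[1] = (0.0000, 0.0000) + 1.8 * (0.8660, 0.5000) = (0.0000 + 1.5588, 0.0000 + 0.9000) = (1.5588, 0.9000)
link 1: phi[1] = 30 + 80 = 110 deg
  cos(110 deg) = -0.3420, sin(110 deg) = 0.9397
  joint[2] = (1.5588, 0.9000) + 4.8 * (-0.3420, 0.9397) = (1.5588 + -1.6417, 0.9000 + 4.5105) = (-0.0829, 5.4105)
End effector: (-0.0829, 5.4105)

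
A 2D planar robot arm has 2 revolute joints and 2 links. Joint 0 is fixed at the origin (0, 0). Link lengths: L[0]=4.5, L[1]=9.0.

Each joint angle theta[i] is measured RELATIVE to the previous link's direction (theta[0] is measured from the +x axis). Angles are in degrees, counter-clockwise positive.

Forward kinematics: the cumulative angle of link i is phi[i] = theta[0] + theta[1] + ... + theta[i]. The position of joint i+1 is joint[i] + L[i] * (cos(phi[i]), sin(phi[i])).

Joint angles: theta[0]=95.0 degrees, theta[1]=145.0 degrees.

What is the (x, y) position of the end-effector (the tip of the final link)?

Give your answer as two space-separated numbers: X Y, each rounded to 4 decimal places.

joint[0] = (0.0000, 0.0000)  (base)
link 0: phi[0] = 95 = 95 deg
  cos(95 deg) = -0.0872, sin(95 deg) = 0.9962
  joint[1] = (0.0000, 0.0000) + 4.5 * (-0.0872, 0.9962) = (0.0000 + -0.3922, 0.0000 + 4.4829) = (-0.3922, 4.4829)
link 1: phi[1] = 95 + 145 = 240 deg
  cos(240 deg) = -0.5000, sin(240 deg) = -0.8660
  joint[2] = (-0.3922, 4.4829) + 9 * (-0.5000, -0.8660) = (-0.3922 + -4.5000, 4.4829 + -7.7942) = (-4.8922, -3.3114)
End effector: (-4.8922, -3.3114)

Answer: -4.8922 -3.3114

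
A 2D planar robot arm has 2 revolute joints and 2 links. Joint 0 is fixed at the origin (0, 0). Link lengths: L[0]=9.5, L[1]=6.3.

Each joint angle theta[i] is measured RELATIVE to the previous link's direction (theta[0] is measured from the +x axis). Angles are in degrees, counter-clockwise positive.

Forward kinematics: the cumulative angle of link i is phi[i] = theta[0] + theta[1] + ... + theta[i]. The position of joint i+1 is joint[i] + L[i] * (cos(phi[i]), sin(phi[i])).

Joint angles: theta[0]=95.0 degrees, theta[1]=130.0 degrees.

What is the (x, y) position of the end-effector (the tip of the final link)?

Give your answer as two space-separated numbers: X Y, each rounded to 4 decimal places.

Answer: -5.2828 5.0091

Derivation:
joint[0] = (0.0000, 0.0000)  (base)
link 0: phi[0] = 95 = 95 deg
  cos(95 deg) = -0.0872, sin(95 deg) = 0.9962
  joint[1] = (0.0000, 0.0000) + 9.5 * (-0.0872, 0.9962) = (0.0000 + -0.8280, 0.0000 + 9.4638) = (-0.8280, 9.4638)
link 1: phi[1] = 95 + 130 = 225 deg
  cos(225 deg) = -0.7071, sin(225 deg) = -0.7071
  joint[2] = (-0.8280, 9.4638) + 6.3 * (-0.7071, -0.7071) = (-0.8280 + -4.4548, 9.4638 + -4.4548) = (-5.2828, 5.0091)
End effector: (-5.2828, 5.0091)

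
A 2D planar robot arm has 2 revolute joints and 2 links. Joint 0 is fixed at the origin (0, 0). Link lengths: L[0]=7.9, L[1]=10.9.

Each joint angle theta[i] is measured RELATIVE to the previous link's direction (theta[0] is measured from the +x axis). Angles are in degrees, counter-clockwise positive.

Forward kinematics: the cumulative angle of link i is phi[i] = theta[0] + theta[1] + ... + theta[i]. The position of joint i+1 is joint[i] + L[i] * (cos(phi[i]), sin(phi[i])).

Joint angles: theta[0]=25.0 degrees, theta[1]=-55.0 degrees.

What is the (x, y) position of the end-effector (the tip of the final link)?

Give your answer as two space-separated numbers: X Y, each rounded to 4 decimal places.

joint[0] = (0.0000, 0.0000)  (base)
link 0: phi[0] = 25 = 25 deg
  cos(25 deg) = 0.9063, sin(25 deg) = 0.4226
  joint[1] = (0.0000, 0.0000) + 7.9 * (0.9063, 0.4226) = (0.0000 + 7.1598, 0.0000 + 3.3387) = (7.1598, 3.3387)
link 1: phi[1] = 25 + -55 = -30 deg
  cos(-30 deg) = 0.8660, sin(-30 deg) = -0.5000
  joint[2] = (7.1598, 3.3387) + 10.9 * (0.8660, -0.5000) = (7.1598 + 9.4397, 3.3387 + -5.4500) = (16.5995, -2.1113)
End effector: (16.5995, -2.1113)

Answer: 16.5995 -2.1113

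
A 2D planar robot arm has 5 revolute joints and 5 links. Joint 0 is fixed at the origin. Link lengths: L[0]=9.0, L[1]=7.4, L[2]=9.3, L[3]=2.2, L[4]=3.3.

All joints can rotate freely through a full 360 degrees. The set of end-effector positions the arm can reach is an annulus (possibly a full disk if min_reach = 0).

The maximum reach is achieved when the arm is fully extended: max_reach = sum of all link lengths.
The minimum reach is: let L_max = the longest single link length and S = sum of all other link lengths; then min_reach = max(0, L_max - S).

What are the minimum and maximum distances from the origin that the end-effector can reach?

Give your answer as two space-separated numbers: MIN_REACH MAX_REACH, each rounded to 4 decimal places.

Link lengths: [9.0, 7.4, 9.3, 2.2, 3.3]
max_reach = 9 + 7.4 + 9.3 + 2.2 + 3.3 = 31.2
L_max = max([9.0, 7.4, 9.3, 2.2, 3.3]) = 9.3
S (sum of others) = 31.2 - 9.3 = 21.9
min_reach = max(0, 9.3 - 21.9) = max(0, -12.6) = 0

Answer: 0.0000 31.2000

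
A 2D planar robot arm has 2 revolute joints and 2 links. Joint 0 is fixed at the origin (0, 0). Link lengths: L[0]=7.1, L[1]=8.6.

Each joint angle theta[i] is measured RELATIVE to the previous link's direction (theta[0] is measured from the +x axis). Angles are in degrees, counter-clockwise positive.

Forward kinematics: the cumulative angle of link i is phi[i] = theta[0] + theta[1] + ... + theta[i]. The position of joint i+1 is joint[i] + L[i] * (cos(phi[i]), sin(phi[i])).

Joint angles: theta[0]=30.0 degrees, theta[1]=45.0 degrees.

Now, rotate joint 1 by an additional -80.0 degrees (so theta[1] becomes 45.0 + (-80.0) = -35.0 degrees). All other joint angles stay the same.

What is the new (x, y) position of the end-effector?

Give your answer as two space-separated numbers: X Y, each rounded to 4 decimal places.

joint[0] = (0.0000, 0.0000)  (base)
link 0: phi[0] = 30 = 30 deg
  cos(30 deg) = 0.8660, sin(30 deg) = 0.5000
  joint[1] = (0.0000, 0.0000) + 7.1 * (0.8660, 0.5000) = (0.0000 + 6.1488, 0.0000 + 3.5500) = (6.1488, 3.5500)
link 1: phi[1] = 30 + -35 = -5 deg
  cos(-5 deg) = 0.9962, sin(-5 deg) = -0.0872
  joint[2] = (6.1488, 3.5500) + 8.6 * (0.9962, -0.0872) = (6.1488 + 8.5673, 3.5500 + -0.7495) = (14.7161, 2.8005)
End effector: (14.7161, 2.8005)

Answer: 14.7161 2.8005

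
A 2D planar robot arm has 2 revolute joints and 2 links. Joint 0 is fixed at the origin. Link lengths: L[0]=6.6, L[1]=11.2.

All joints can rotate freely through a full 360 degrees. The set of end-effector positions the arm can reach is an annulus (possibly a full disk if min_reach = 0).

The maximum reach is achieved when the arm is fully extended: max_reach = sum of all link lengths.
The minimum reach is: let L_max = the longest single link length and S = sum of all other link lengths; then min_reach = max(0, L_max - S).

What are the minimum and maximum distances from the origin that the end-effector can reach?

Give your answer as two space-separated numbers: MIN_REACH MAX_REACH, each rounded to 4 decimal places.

Answer: 4.6000 17.8000

Derivation:
Link lengths: [6.6, 11.2]
max_reach = 6.6 + 11.2 = 17.8
L_max = max([6.6, 11.2]) = 11.2
S (sum of others) = 17.8 - 11.2 = 6.6
min_reach = max(0, 11.2 - 6.6) = max(0, 4.6) = 4.6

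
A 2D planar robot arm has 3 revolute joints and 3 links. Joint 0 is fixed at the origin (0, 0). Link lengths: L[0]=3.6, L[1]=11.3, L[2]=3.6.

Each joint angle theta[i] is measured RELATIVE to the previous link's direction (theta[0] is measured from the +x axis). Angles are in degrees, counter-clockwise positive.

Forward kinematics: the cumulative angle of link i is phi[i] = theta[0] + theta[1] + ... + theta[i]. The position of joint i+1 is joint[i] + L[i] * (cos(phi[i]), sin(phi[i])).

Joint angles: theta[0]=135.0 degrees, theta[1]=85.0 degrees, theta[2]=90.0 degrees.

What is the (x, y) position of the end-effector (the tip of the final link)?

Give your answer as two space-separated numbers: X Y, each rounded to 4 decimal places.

Answer: -8.8879 -7.4757

Derivation:
joint[0] = (0.0000, 0.0000)  (base)
link 0: phi[0] = 135 = 135 deg
  cos(135 deg) = -0.7071, sin(135 deg) = 0.7071
  joint[1] = (0.0000, 0.0000) + 3.6 * (-0.7071, 0.7071) = (0.0000 + -2.5456, 0.0000 + 2.5456) = (-2.5456, 2.5456)
link 1: phi[1] = 135 + 85 = 220 deg
  cos(220 deg) = -0.7660, sin(220 deg) = -0.6428
  joint[2] = (-2.5456, 2.5456) + 11.3 * (-0.7660, -0.6428) = (-2.5456 + -8.6563, 2.5456 + -7.2635) = (-11.2019, -4.7179)
link 2: phi[2] = 135 + 85 + 90 = 310 deg
  cos(310 deg) = 0.6428, sin(310 deg) = -0.7660
  joint[3] = (-11.2019, -4.7179) + 3.6 * (0.6428, -0.7660) = (-11.2019 + 2.3140, -4.7179 + -2.7578) = (-8.8879, -7.4757)
End effector: (-8.8879, -7.4757)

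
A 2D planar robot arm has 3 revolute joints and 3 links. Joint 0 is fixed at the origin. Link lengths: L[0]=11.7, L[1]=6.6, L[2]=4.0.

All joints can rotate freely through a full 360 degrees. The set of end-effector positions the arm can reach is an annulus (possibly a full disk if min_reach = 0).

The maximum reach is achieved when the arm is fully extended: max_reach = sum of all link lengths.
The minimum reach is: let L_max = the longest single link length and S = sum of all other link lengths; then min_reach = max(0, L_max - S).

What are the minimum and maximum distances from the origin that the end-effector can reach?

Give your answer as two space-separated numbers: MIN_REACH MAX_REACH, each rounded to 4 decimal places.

Answer: 1.1000 22.3000

Derivation:
Link lengths: [11.7, 6.6, 4.0]
max_reach = 11.7 + 6.6 + 4 = 22.3
L_max = max([11.7, 6.6, 4.0]) = 11.7
S (sum of others) = 22.3 - 11.7 = 10.6
min_reach = max(0, 11.7 - 10.6) = max(0, 1.1) = 1.1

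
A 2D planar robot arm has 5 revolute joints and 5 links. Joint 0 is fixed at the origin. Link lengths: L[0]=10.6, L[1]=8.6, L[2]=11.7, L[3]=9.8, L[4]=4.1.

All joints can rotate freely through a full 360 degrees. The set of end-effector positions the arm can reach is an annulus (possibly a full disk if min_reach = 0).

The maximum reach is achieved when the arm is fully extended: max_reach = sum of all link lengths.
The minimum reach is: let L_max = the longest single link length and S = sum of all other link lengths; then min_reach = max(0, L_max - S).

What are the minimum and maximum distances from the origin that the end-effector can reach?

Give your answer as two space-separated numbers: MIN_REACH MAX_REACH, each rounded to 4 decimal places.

Answer: 0.0000 44.8000

Derivation:
Link lengths: [10.6, 8.6, 11.7, 9.8, 4.1]
max_reach = 10.6 + 8.6 + 11.7 + 9.8 + 4.1 = 44.8
L_max = max([10.6, 8.6, 11.7, 9.8, 4.1]) = 11.7
S (sum of others) = 44.8 - 11.7 = 33.1
min_reach = max(0, 11.7 - 33.1) = max(0, -21.4) = 0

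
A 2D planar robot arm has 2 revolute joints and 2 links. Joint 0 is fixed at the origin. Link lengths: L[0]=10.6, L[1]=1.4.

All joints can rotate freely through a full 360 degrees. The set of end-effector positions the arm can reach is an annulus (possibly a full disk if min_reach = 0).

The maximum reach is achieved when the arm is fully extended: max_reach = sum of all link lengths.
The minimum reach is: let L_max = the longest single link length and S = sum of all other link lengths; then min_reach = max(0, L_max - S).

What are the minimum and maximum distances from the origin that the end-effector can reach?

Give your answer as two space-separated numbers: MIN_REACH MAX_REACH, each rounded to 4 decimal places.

Link lengths: [10.6, 1.4]
max_reach = 10.6 + 1.4 = 12
L_max = max([10.6, 1.4]) = 10.6
S (sum of others) = 12 - 10.6 = 1.4
min_reach = max(0, 10.6 - 1.4) = max(0, 9.2) = 9.2

Answer: 9.2000 12.0000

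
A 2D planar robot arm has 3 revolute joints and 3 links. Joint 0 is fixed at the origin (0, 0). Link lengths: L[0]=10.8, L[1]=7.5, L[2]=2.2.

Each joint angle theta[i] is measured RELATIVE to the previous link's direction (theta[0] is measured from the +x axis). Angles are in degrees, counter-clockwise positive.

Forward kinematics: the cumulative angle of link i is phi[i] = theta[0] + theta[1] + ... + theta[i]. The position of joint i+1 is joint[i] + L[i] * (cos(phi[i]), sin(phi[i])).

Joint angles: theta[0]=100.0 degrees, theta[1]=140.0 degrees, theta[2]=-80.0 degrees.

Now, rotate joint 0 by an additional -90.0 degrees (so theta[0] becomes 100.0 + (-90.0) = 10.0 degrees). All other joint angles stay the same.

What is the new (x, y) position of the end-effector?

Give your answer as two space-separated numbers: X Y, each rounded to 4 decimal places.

Answer: 4.8932 7.6927

Derivation:
joint[0] = (0.0000, 0.0000)  (base)
link 0: phi[0] = 10 = 10 deg
  cos(10 deg) = 0.9848, sin(10 deg) = 0.1736
  joint[1] = (0.0000, 0.0000) + 10.8 * (0.9848, 0.1736) = (0.0000 + 10.6359, 0.0000 + 1.8754) = (10.6359, 1.8754)
link 1: phi[1] = 10 + 140 = 150 deg
  cos(150 deg) = -0.8660, sin(150 deg) = 0.5000
  joint[2] = (10.6359, 1.8754) + 7.5 * (-0.8660, 0.5000) = (10.6359 + -6.4952, 1.8754 + 3.7500) = (4.1407, 5.6254)
link 2: phi[2] = 10 + 140 + -80 = 70 deg
  cos(70 deg) = 0.3420, sin(70 deg) = 0.9397
  joint[3] = (4.1407, 5.6254) + 2.2 * (0.3420, 0.9397) = (4.1407 + 0.7524, 5.6254 + 2.0673) = (4.8932, 7.6927)
End effector: (4.8932, 7.6927)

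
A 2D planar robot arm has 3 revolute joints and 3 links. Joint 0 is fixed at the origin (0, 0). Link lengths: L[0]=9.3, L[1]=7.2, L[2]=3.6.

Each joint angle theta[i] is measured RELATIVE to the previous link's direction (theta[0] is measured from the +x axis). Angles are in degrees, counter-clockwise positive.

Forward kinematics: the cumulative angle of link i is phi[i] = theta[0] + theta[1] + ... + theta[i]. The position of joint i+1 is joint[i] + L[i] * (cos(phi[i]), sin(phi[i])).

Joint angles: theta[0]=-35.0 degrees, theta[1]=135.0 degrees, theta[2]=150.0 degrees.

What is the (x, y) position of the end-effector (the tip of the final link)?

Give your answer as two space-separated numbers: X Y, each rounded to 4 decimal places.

Answer: 5.1366 -1.6265

Derivation:
joint[0] = (0.0000, 0.0000)  (base)
link 0: phi[0] = -35 = -35 deg
  cos(-35 deg) = 0.8192, sin(-35 deg) = -0.5736
  joint[1] = (0.0000, 0.0000) + 9.3 * (0.8192, -0.5736) = (0.0000 + 7.6181, 0.0000 + -5.3343) = (7.6181, -5.3343)
link 1: phi[1] = -35 + 135 = 100 deg
  cos(100 deg) = -0.1736, sin(100 deg) = 0.9848
  joint[2] = (7.6181, -5.3343) + 7.2 * (-0.1736, 0.9848) = (7.6181 + -1.2503, -5.3343 + 7.0906) = (6.3678, 1.7564)
link 2: phi[2] = -35 + 135 + 150 = 250 deg
  cos(250 deg) = -0.3420, sin(250 deg) = -0.9397
  joint[3] = (6.3678, 1.7564) + 3.6 * (-0.3420, -0.9397) = (6.3678 + -1.2313, 1.7564 + -3.3829) = (5.1366, -1.6265)
End effector: (5.1366, -1.6265)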